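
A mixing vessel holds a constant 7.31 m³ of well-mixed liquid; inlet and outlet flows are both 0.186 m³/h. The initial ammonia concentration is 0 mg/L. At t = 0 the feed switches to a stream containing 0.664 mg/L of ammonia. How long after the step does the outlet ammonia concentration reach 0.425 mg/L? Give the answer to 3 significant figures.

40.2 h

Species balance: V dC/dt = Q(C_in − C) ⇒ τ = V/Q = 39.301 h.
C(t) = C_in + (C₀ − C_in) e^(−t/τ). Set C = 0.425 and solve for t:
e^(−t/τ) = (C − C_in)/(C₀ − C_in) = (0.425 − 0.664)/(0 − 0.664) = 0.35994
t = −τ ln(…) = 39.301 × 1.0218 = 40.159 h.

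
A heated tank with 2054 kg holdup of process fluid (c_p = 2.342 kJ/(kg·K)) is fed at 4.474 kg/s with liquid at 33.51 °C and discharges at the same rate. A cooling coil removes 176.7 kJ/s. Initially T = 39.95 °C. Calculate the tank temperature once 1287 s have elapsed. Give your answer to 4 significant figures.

18.06 °C

Energy balance: M c_p dT/dt = ṁ c_p (T_in − T) − 176.7.
τ = M/ṁ = 459.097 s; T_ss = T_in − Q̇/(ṁ c_p) = 33.51 − 176.7/(4.474·2.342) = 16.6463 °C.
This is linear first-order; T(t) = T_ss + (T₀ − T_ss) e^(−t/τ).
T(1287) = 16.6463 + (23.3037)·e^(−1287/459.097) = 16.6463 + (23.3037)·0.0606080 = 18.0587 °C.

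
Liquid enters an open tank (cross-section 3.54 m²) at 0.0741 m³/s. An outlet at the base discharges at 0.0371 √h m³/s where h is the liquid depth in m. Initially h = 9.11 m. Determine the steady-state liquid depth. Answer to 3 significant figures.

Volume balance on the tank: A dh/dt = Q_in − 0.0371 √h. At steady state dh/dt = 0:
Q_in = 0.0371 √h_ss ⇒ √h_ss = 0.0741/0.0371 = 1.9973.
h_ss = 1.9973² = 3.9892 m. (Since h₀ = 9.11 m > h_ss, the level will fall toward this value.)

3.99 m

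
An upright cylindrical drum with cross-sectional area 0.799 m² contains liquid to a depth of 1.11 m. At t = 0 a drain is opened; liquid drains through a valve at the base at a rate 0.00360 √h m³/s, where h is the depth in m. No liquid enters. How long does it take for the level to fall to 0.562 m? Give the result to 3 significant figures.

With no inflow, A dh/dt = −0.00360 √h.
Separate and integrate: 2(√h − √h₀) = −(0.00360/A) t.
t = 2A(√h₀ − √h)/0.00360 = 2·0.799·(√1.11 − √0.562)/0.00360
  = 1.5980 × (1.0536 − 0.74967) / 0.00360 = 134.90 s.

135 s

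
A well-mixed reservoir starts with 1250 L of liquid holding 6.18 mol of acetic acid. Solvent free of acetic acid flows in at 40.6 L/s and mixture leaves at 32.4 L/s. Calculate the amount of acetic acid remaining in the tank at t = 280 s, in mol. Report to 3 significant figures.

0.100 mol

Total volume: dV/dt = Q_in − Q_out = 8.2000 L/s, so V(t) = 1250 + 8.2000 t and V(280) = 3546.0 L.
Species balance (pure solvent in): dm/dt = −Q_out · m/V(t).
Separate: dm/m = −Q_out dt/V(t) ⇒ ln(m/m₀) = −(Q_out/(Q_in−Q_out)) ln(V/V₀).
m = m₀ (V₀/V)^(Q_out/(Q_in−Q_out)) = 6.18 × (1250/3546.0)^(3.9512) = 0.10041 mol.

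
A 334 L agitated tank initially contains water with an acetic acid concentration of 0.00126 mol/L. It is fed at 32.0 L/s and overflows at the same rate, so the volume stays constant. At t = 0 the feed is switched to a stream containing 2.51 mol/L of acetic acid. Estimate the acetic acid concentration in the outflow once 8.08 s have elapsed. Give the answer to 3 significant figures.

1.35 mol/L

Mass balance on the solute (V constant): V dC/dt = Q(C_in − C).
Rewrite as dC/dt + C/τ = C_in/τ, τ = V/Q = 10.438 s.
Integrating: C(t) = C_in + (C₀ − C_in) e^(−t/τ).
C(8.08) = 2.51 + (0.00126 − 2.51)·e^(−8.08/10.438) = 2.51 + (-2.5087)·0.46110 = 1.3532 mol/L.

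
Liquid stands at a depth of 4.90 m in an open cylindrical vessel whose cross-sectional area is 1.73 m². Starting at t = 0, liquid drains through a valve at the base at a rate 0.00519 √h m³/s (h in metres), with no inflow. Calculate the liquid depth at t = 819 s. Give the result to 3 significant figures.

0.970 m

A dh/dt = −Q_out = −0.00519 √h.
Separate and integrate: 2(√h − √h₀) = −(0.00519/A) t.
√h = √4.90 − 0.00519·819/(2·1.73) = 2.2136 − 1.2285 = 0.98509.
h = 0.98509² = 0.97041 m.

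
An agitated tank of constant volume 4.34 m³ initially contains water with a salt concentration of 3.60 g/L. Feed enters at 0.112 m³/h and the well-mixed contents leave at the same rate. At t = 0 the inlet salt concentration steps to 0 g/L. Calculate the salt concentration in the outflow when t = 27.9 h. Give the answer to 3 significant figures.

1.75 g/L

Accumulation = in − out for the solute gives V dC/dt = Q(C_in − C).
Time constant τ = V/Q = 4.34/0.112 = 38.750 h.
Solution: C(t) = C_in + (C₀ − C_in) e^(−t/τ).
C(27.9) = 0 + (3.60 − 0)·e^(−27.9/38.750) = 0 + (3.6000)·0.48675 = 1.7523 g/L.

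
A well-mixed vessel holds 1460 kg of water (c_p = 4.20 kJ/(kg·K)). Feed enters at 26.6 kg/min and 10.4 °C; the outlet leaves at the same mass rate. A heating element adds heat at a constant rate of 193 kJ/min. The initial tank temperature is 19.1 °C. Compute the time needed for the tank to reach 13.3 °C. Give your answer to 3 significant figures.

97.9 min

Unsteady energy balance on the tank contents: M c_p dT/dt = ṁ c_p (T_in − T) + 193.
τ = M/ṁ = 54.887 min; T_ss = T_in + Q̇/(ṁ c_p) = 12.128 °C.
T(t) = T_ss + (T₀ − T_ss) e^(−t/τ). Set T = 13.3:
e^(−t/τ) = (13.3 − 12.128)/(19.1 − 12.128) = 0.16816
t = −54.887 · ln(0.16816) = 97.856 min.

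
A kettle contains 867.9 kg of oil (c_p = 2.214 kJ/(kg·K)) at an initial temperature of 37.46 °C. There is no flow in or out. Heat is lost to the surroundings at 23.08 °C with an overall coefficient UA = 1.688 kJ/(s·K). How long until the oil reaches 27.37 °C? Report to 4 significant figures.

Lumped-capacitance energy balance: M c_p dT/dt = UA(T_amb − T).
τ = M c_p/UA = 1138.35 s; T_ss = T_amb = 23.0800 °C.
T(t) = T_ss + (T₀ − T_ss)e^(−t/τ); set T = 27.37:
t = −τ ln[(T − T_ss)/(T₀ − T_ss)] = −1138.35 · ln(0.298331) = 1376.89 s.

1377 s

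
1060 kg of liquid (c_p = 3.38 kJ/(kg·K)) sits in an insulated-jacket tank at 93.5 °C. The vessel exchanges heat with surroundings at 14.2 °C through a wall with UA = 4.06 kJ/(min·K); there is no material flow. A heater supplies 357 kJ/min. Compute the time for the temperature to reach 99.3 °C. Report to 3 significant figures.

984 min

Heat balance on the well-mixed liquid: M c_p dT/dt = −UA(T − T_amb) + Q̇.
τ = M c_p/UA = 882.46 min; T_ss = T_amb + Q̇/UA = 14.2 + 357/4.06 = 102.13 °C.
T(t) = T_ss + (T₀ − T_ss)e^(−t/τ); set T = 99.3:
t = −τ ln[(T − T_ss)/(T₀ − T_ss)] = −882.46 · ln(0.32801) = 983.70 min.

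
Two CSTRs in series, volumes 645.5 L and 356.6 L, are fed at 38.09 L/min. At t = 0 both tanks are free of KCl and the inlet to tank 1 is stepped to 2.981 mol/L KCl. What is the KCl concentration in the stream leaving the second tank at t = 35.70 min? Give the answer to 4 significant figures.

Species balance on tank i: dCᵢ/dt = (Cᵢ₋₁ − Cᵢ)/τᵢ with τᵢ = Vᵢ/Q.
τ₁ = 645.5/38.09 = 16.9467 min; τ₂ = 356.6/38.09 = 9.36204 min.
Tank 1: C₁ = C_in(1 − e^(−t/τ₁)). Tank 2 (τ₁ ≠ τ₂): C₂ = C_in[1 − (τ₁ e^(−t/τ₁) − τ₂ e^(−t/τ₂))/(τ₁ − τ₂)].
At t = 35.70: e^(−t/τ₁) = 0.121650, e^(−t/τ₂) = 0.0220758.
C₂ = 2.981·[1 − (16.9467·0.121650 − 9.36204·0.0220758)/(7.58467)] = 2.981·0.755441 = 2.25197 mol/L.

2.252 mol/L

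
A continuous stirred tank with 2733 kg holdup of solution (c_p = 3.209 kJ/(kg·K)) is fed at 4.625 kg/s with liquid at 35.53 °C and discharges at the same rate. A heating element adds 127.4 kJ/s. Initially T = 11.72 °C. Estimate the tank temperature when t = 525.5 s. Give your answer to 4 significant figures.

30.80 °C

Heat balance on the well-mixed liquid: M c_p dT/dt = ṁ c_p (T_in − T) + 127.4.
Rearrange: dT/dt = (T_ss − T)/τ with τ = M/ṁ = 590.919 s and T_ss = T_in + Q̇/(ṁ c_p) = 44.1140 °C.
Solution: T(t) = T_ss + (T₀ − T_ss) e^(−t/τ).
T(525.5) = 44.1140 + (-32.3940)·e^(−525.5/590.919) = 44.1140 + (-32.3940)·0.410946 = 30.8018 °C.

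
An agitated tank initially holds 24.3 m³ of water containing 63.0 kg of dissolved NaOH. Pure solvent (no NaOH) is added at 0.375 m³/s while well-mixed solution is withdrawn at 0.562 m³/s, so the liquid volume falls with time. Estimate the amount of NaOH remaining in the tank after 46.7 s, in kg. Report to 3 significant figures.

16.5 kg

Let m(t) be the amount of NaOH. Volume: V(t) = V₀ + (Q_in − Q_out) t = 24.3 − 0.18700 t; V(46.7) = 15.567 m³.
Solute balance: dm/dt = 0 − Q_out C = −Q_out m/V(t).
Separate: dm/m = −Q_out dt/V(t) ⇒ ln(m/m₀) = −(Q_out/(Q_in−Q_out)) ln(V/V₀).
m = m₀ (V₀/V)^(Q_out/(Q_in−Q_out)) = 63.0 × (24.3/15.567)^(-3.0053) = 16.524 kg.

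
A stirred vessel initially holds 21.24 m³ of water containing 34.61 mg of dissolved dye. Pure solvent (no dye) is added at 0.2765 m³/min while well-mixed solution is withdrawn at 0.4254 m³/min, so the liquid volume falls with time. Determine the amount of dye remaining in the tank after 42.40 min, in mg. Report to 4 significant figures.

12.63 mg

Let m(t) be the amount of dye. Volume: V(t) = V₀ + (Q_in − Q_out) t = 21.24 − 0.148900 t; V(42.40) = 14.9266 m³.
Solute balance: dm/dt = 0 − Q_out C = −Q_out m/V(t).
Separate: dm/m = −Q_out dt/V(t) ⇒ ln(m/m₀) = −(Q_out/(Q_in−Q_out)) ln(V/V₀).
m = m₀ (V₀/V)^(Q_out/(Q_in−Q_out)) = 34.61 × (21.24/14.9266)^(-2.85695) = 12.6339 mg.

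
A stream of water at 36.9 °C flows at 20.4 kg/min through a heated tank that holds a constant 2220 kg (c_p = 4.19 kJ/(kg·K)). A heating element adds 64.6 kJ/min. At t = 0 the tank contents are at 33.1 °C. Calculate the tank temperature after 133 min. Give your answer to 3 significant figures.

Unsteady energy balance on the tank contents: M c_p dT/dt = ṁ c_p (T_in − T) + 64.6.
Rearrange: dT/dt = (T_ss − T)/τ with τ = M/ṁ = 108.82 min and T_ss = T_in + Q̇/(ṁ c_p) = 37.656 °C.
T approaches T_ss exponentially: T(t) = T_ss + (T₀ − T_ss) e^(−t/τ).
T(133) = 37.656 + (-4.5558)·e^(−133/108.82) = 37.656 + (-4.5558)·0.29459 = 36.314 °C.

36.3 °C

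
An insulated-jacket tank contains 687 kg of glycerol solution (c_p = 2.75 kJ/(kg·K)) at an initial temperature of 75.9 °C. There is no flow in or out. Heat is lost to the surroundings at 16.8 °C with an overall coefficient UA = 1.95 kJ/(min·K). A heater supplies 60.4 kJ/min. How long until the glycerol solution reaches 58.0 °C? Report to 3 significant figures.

M c_p dT/dt = −UA(T − T_amb) + Q̇.
τ = M c_p/UA = 968.85 min; T_ss = T_amb + Q̇/UA = 16.8 + 60.4/1.95 = 47.774 °C.
T(t) = T_ss + (T₀ − T_ss)e^(−t/τ); set T = 58.0:
t = −τ ln[(T − T_ss)/(T₀ − T_ss)] = −968.85 · ln(0.36357) = 980.26 min.

980 min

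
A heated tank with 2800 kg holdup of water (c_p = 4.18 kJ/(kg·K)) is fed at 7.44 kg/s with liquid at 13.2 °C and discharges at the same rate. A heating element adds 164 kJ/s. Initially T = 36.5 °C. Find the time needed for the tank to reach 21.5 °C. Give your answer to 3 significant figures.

First-law balance (no shaft work): M c_p dT/dt = ṁ c_p (T_in − T) + 164.
τ = M/ṁ = 376.34 s; T_ss = T_in + Q̇/(ṁ c_p) = 18.473 °C.
T(t) = T_ss + (T₀ − T_ss) e^(−t/τ). Set T = 21.5:
e^(−t/τ) = (21.5 − 18.473)/(36.5 − 18.473) = 0.16789
t = −376.34 · ln(0.16789) = 671.56 s.

672 s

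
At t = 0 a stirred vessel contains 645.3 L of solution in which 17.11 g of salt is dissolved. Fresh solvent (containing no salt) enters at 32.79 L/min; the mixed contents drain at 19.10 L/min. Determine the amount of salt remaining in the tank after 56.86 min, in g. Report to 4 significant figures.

Let m(t) be the amount of salt. Volume: V(t) = V₀ + (Q_in − Q_out) t = 645.3 + 13.6900 t; V(56.86) = 1423.71 L.
Species balance (pure solvent in): dm/dt = −Q_out · m/V(t).
Separate: dm/m = −Q_out dt/V(t) ⇒ ln(m/m₀) = −(Q_out/(Q_in−Q_out)) ln(V/V₀).
m = m₀ (V₀/V)^(Q_out/(Q_in−Q_out)) = 17.11 × (645.3/1423.71)^(1.39518) = 5.67259 g.

5.673 g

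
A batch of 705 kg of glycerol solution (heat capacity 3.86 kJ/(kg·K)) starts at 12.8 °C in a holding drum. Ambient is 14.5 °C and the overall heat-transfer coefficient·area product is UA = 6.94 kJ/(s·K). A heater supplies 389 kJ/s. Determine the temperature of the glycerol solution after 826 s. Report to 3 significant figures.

63.5 °C

First-law balance (no shaft work): M c_p dT/dt = −UA(T − T_amb) + Q̇.
dT/dt = (T_ss − T)/τ with T_ss = T_amb + Q̇/UA = 14.5 + 389/6.94 = 70.552 °C, τ = M c_p/UA = 705·3.86/6.94 = 392.12 s.
T approaches T_ss exponentially: T(t) = T_ss + (T₀ − T_ss) e^(−t/τ).
T(826) = 70.552 + (-57.752)·0.12166 = 63.526 °C.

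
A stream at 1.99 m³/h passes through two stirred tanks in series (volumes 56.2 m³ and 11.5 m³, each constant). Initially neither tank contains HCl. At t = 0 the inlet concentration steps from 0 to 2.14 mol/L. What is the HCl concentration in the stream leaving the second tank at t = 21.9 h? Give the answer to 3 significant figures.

0.913 mol/L

Species balance on tank i: dCᵢ/dt = (Cᵢ₋₁ − Cᵢ)/τᵢ with τᵢ = Vᵢ/Q.
τ₁ = 56.2/1.99 = 28.241 h; τ₂ = 11.5/1.99 = 5.7789 h.
Solving the cascade with C₁(0)=C₂(0)=0 gives C₂(t) = C_in[1 − (τ₁ e^(−t/τ₁) − τ₂ e^(−t/τ₂))/(τ₁ − τ₂)].
At t = 21.9: e^(−t/τ₁) = 0.46049, e^(−t/τ₂) = 0.022603.
C₂ = 2.14·[1 − (28.241·0.46049 − 5.7789·0.022603)/(22.462)] = 2.14·0.42685 = 0.91347 mol/L.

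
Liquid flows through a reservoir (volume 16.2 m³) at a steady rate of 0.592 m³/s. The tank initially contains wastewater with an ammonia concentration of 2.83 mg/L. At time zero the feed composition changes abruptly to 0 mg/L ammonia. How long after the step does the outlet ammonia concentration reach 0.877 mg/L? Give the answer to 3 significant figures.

32.1 s

Mass balance on the solute (V constant): V dC/dt = Q(C_in − C), so τ = V/Q = 27.365 s.
C(t) = C_in + (C₀ − C_in) e^(−t/τ). Set C = 0.877 and solve for t:
e^(−t/τ) = (C − C_in)/(C₀ − C_in) = (0.877 − 0)/(2.83 − 0) = 0.30989
t = −τ ln(…) = 27.365 × 1.1715 = 32.059 s.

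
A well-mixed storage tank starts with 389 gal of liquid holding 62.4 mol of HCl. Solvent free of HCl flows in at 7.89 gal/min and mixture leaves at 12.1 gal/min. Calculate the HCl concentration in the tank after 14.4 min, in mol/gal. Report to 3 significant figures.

Let m(t) be the amount of HCl. Volume: V(t) = V₀ + (Q_in − Q_out) t = 389 − 4.2100 t; V(14.4) = 328.38 gal.
No HCl enters, so dm/dt = −Q_out · (m/V).
dm/m = −Q_out dt/(V₀ − 4.2100 t); integrating gives ln(m/m₀) = −(Q_out/(Q_in−Q_out)) ln(V/V₀).
m = m₀ (V₀/V)^(Q_out/(Q_in−Q_out)) = 62.4 × (389/328.38)^(-2.8741) = 38.345 mol.
C = m/V = 38.345/328.38 = 0.11677 mol/gal.

0.117 mol/gal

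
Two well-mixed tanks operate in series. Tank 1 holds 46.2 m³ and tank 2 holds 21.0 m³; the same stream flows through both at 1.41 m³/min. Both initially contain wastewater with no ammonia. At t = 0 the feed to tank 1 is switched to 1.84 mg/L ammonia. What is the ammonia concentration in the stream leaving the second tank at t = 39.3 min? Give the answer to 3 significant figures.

Time constants: τᵢ = Vᵢ/Q for each well-mixed tank.
τ₁ = 46.2/1.41 = 32.766 min; τ₂ = 21.0/1.41 = 14.894 min.
Tank 1: C₁ = C_in(1 − e^(−t/τ₁)). Tank 2 (τ₁ ≠ τ₂): C₂ = C_in[1 − (τ₁ e^(−t/τ₁) − τ₂ e^(−t/τ₂))/(τ₁ − τ₂)].
At t = 39.3: e^(−t/τ₁) = 0.30137, e^(−t/τ₂) = 0.071453.
C₂ = 1.84·[1 − (32.766·0.30137 − 14.894·0.071453)/(17.872)] = 1.84·0.50703 = 0.93294 mg/L.

0.933 mg/L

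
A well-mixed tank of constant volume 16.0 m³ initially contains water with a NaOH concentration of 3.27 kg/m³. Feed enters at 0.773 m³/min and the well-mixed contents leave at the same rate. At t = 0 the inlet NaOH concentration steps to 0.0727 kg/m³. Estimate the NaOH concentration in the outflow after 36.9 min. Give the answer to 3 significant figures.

Transient balance on the dissolved component: V dC/dt = Q(C_in − C).
So dC/dt = (C_in − C)/τ with τ = V/Q = 16.0/0.773 = 20.699 min.
Integrating: C(t) = C_in + (C₀ − C_in) e^(−t/τ).
C(36.9) = 0.0727 + (3.27 − 0.0727)·e^(−36.9/20.699) = 0.0727 + (3.1973)·0.16818 = 0.61042 kg/m³.

0.610 kg/m³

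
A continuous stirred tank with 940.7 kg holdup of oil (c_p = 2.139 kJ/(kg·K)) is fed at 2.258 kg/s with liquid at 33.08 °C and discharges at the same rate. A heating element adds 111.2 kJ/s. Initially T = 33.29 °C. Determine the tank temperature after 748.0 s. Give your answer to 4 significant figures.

Heat balance on the well-mixed liquid: M c_p dT/dt = ṁ c_p (T_in − T) + 111.2.
Rearrange: dT/dt = (T_ss − T)/τ with τ = M/ṁ = 416.608 s and T_ss = T_in + Q̇/(ṁ c_p) = 56.1034 °C.
Integrating: T(t) = T_ss + (T₀ − T_ss) e^(−t/τ).
T(748.0) = 56.1034 + (-22.8134)·e^(−748.0/416.608) = 56.1034 + (-22.8134)·0.166052 = 52.3152 °C.

52.32 °C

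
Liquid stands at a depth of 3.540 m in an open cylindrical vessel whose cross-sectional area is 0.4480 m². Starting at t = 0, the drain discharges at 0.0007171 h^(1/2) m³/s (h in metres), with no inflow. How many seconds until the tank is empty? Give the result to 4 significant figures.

A dh/dt = −Q_out = −0.0007171 √h.
∫ h^(−1/2) dh = −(0.0007171/A) ∫ dt, giving 2√h = 2√h₀ − (0.0007171/A) t.
Set h = 0: 2√h₀ = (0.0007171/A) t_empty ⇒ t_empty = 2A√h₀/0.0007171.
t_empty = 2·0.4480·√3.540/0.0007171 = 0.896000·1.88149/0.0007171 = 2350.88 s.

2351 s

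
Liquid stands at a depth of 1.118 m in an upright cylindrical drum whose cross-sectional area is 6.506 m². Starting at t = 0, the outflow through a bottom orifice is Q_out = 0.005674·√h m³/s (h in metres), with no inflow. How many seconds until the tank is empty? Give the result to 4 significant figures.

A dh/dt = −Q_out = −0.005674 √h.
This is separable: 2 d(√h)/dt = −0.005674/A, so √h = √h₀ − (0.005674/(2A)) t.
Tank is empty when √h = 0: t_empty = 2A√h₀/0.005674.
t_empty = 2·6.506·√1.118/0.005674 = 13.0120·1.05736/0.005674 = 2424.80 s.

2425 s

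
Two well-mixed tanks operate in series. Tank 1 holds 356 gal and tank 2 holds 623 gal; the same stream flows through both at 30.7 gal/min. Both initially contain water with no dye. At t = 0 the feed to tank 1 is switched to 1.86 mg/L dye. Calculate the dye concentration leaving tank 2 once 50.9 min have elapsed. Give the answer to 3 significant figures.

1.54 mg/L

Time constants: τᵢ = Vᵢ/Q for each well-mixed tank.
τ₁ = 356/30.7 = 11.596 min; τ₂ = 623/30.7 = 20.293 min.
Solving the cascade with C₁(0)=C₂(0)=0 gives C₂(t) = C_in[1 − (τ₁ e^(−t/τ₁) − τ₂ e^(−t/τ₂))/(τ₁ − τ₂)].
At t = 50.9: e^(−t/τ₁) = 0.012408, e^(−t/τ₂) = 0.081412.
C₂ = 1.86·[1 − (11.596·0.012408 − 20.293·0.081412)/(-8.6971)] = 1.86·0.82658 = 1.5374 mg/L.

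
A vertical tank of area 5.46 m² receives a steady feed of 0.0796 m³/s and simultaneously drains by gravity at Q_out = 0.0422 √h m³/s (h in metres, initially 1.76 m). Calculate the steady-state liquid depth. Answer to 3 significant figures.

3.56 m

Level balance: A dh/dt = 0.0796 − 0.0422 √h. Setting dh/dt = 0:
Q_in = 0.0422 √h_ss ⇒ √h_ss = 0.0796/0.0422 = 1.8863.
h_ss = 1.8863² = 3.5580 m. (Since h₀ = 1.76 m < h_ss, the level will rise toward this value.)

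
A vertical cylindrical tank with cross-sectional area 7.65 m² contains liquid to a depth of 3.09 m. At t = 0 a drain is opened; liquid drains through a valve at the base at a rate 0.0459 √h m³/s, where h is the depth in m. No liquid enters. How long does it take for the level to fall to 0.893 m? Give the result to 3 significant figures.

271 s

A dh/dt = −Q_out = −0.0459 √h.
Separate and integrate: 2(√h − √h₀) = −(0.0459/A) t.
t = 2A(√h₀ − √h)/0.0459 = 2·7.65·(√3.09 − √0.893)/0.0459
  = 15.300 × (1.7578 − 0.94499) / 0.0459 = 270.95 s.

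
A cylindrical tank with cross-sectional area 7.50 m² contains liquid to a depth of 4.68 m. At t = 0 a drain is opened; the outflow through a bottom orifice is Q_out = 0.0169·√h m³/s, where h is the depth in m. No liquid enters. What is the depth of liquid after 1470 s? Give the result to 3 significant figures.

0.257 m

With no inflow, A dh/dt = −0.0169 √h.
Separate and integrate: 2(√h − √h₀) = −(0.0169/A) t.
√h = √4.68 − 0.0169·1470/(2·7.50) = 2.1633 − 1.6562 = 0.50713.
h = 0.50713² = 0.25718 m.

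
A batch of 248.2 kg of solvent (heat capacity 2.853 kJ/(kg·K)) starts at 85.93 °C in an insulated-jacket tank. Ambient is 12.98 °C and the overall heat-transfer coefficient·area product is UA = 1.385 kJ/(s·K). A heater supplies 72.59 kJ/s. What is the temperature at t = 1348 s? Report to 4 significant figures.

66.86 °C

Heat balance on the well-mixed liquid: M c_p dT/dt = −UA(T − T_amb) + Q̇.
dT/dt = (T_ss − T)/τ with T_ss = T_amb + Q̇/UA = 12.98 + 72.59/1.385 = 65.3916 °C, τ = M c_p/UA = 248.2·2.853/1.385 = 511.274 s.
Solution: T(t) = T_ss + (T₀ − T_ss) e^(−t/τ).
T(1348) = 65.3916 + (20.5384)·0.0716078 = 66.8623 °C.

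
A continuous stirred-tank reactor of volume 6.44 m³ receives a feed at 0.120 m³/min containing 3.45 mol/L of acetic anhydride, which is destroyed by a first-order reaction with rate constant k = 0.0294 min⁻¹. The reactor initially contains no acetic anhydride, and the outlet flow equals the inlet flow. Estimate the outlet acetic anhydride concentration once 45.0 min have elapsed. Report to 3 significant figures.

1.18 mol/L

Accumulation = in − out − consumed: V dC/dt = Q C_in − Q C − k V C.
dC/dt = (Q/V) C_in − (Q/V + k) C; effective rate a = Q/V + k = 0.018634 + 0.0294 = 0.048034 min⁻¹.
C_ss = Q C_in/(Q + kV) = 1.3384 mol/L; C(t) = C_ss + (C₀ − C_ss) e^(−a t).
C(45.0) = 1.3384 + (-1.3384)·e^(−0.048034·45.0) = 1.3384 + (-1.3384)·0.11515 = 1.1842 mol/L.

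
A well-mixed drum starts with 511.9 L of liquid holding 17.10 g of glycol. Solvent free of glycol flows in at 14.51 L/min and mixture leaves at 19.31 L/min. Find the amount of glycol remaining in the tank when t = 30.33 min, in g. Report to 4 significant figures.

Let m(t) be the amount of glycol. Volume: V(t) = V₀ + (Q_in − Q_out) t = 511.9 − 4.80000 t; V(30.33) = 366.316 L.
Species balance (pure solvent in): dm/dt = −Q_out · m/V(t).
Separate: dm/m = −Q_out dt/V(t) ⇒ ln(m/m₀) = −(Q_out/(Q_in−Q_out)) ln(V/V₀).
m = m₀ (V₀/V)^(Q_out/(Q_in−Q_out)) = 17.10 × (511.9/366.316)^(-4.02292) = 4.44988 g.

4.450 g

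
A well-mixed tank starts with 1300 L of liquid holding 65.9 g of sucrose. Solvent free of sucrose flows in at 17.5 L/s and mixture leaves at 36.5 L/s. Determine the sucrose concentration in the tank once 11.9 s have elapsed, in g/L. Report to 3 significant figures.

0.0425 g/L

Let m(t) be the amount of sucrose. Volume: V(t) = V₀ + (Q_in − Q_out) t = 1300 − 19.000 t; V(11.9) = 1073.9 L.
Species balance (pure solvent in): dm/dt = −Q_out · m/V(t).
dm/m = −Q_out dt/(V₀ − 19.000 t); integrating gives ln(m/m₀) = −(Q_out/(Q_in−Q_out)) ln(V/V₀).
m = m₀ (V₀/V)^(Q_out/(Q_in−Q_out)) = 65.9 × (1300/1073.9)^(-1.9211) = 45.654 g.
C = m/V = 45.654/1073.9 = 0.042512 g/L.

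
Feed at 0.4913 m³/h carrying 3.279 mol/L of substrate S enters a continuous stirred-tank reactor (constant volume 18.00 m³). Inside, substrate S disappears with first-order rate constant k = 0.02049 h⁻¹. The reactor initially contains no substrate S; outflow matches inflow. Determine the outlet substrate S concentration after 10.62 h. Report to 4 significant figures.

0.7454 mol/L

Accumulation = in − out − consumed: V dC/dt = Q C_in − Q C − k V C.
dC/dt = (Q/V) C_in − (Q/V + k) C; effective rate a = Q/V + k = 0.0272944 + 0.02049 = 0.0477844 h⁻¹.
C_ss = Q C_in/(Q + kV) = 1.87296 mol/L; C(t) = C_ss + (C₀ − C_ss) e^(−a t).
C(10.62) = 1.87296 + (-1.87296)·e^(−0.0477844·10.62) = 1.87296 + (-1.87296)·0.602016 = 0.745409 mol/L.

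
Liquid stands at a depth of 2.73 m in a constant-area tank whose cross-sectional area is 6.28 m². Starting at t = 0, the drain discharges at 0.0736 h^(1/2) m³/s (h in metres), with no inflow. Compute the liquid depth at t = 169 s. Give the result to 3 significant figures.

0.438 m

With no inflow, A dh/dt = −0.0736 √h.
This is separable: 2 d(√h)/dt = −0.0736/A, so √h = √h₀ − (0.0736/(2A)) t.
√h = √2.73 − 0.0736·169/(2·6.28) = 1.6523 − 0.99032 = 0.66195.
h = 0.66195² = 0.43818 m.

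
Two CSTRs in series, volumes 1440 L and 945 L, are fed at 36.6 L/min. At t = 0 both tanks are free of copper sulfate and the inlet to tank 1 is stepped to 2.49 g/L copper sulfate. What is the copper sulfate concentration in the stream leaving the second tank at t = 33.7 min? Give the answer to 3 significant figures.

Time constants: τᵢ = Vᵢ/Q for each well-mixed tank.
τ₁ = 1440/36.6 = 39.344 min; τ₂ = 945/36.6 = 25.820 min.
Solving the cascade with C₁(0)=C₂(0)=0 gives C₂(t) = C_in[1 − (τ₁ e^(−t/τ₁) − τ₂ e^(−t/τ₂))/(τ₁ − τ₂)].
At t = 33.7: e^(−t/τ₁) = 0.42463, e^(−t/τ₂) = 0.27112.
C₂ = 2.49·[1 − (39.344·0.42463 − 25.820·0.27112)/(13.525)] = 2.49·0.28230 = 0.70294 g/L.

0.703 g/L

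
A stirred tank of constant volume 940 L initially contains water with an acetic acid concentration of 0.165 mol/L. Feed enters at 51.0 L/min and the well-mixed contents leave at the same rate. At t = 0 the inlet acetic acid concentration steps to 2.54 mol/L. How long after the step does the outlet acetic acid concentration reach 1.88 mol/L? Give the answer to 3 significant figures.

23.6 min

Unsteady species balance (constant V, well mixed): V dC/dt = Q(C_in − C), so τ = V/Q = 18.431 min.
C(t) = C_in + (C₀ − C_in) e^(−t/τ). Set C = 1.88 and solve for t:
e^(−t/τ) = (C − C_in)/(C₀ − C_in) = (1.88 − 2.54)/(0.165 − 2.54) = 0.27789
t = −τ ln(…) = 18.431 × 1.2805 = 23.602 min.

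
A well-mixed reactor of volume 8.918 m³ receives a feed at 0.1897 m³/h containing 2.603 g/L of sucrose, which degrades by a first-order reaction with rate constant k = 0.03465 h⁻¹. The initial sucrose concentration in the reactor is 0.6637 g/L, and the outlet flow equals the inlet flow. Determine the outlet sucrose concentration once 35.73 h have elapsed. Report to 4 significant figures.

V dC/dt = Q(C_in − C) − k V C.
dC/dt = (Q/V) C_in − (Q/V + k) C; effective rate a = Q/V + k = 0.0212716 + 0.03465 = 0.0559216 h⁻¹.
C_ss = Q C_in/(Q + kV) = 0.990135 g/L; C(t) = C_ss + (C₀ − C_ss) e^(−a t).
C(35.73) = 0.990135 + (-0.326435)·e^(−0.0559216·35.73) = 0.990135 + (-0.326435)·0.135596 = 0.945872 g/L.

0.9459 g/L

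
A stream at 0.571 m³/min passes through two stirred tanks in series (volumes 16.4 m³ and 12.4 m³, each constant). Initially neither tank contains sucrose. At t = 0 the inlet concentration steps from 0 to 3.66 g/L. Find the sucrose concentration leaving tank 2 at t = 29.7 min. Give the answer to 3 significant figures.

1.21 g/L

Time constants: τᵢ = Vᵢ/Q for each well-mixed tank.
τ₁ = 16.4/0.571 = 28.722 min; τ₂ = 12.4/0.571 = 21.716 min.
Solving the cascade with C₁(0)=C₂(0)=0 gives C₂(t) = C_in[1 − (τ₁ e^(−t/τ₁) − τ₂ e^(−t/τ₂))/(τ₁ − τ₂)].
At t = 29.7: e^(−t/τ₁) = 0.35556, e^(−t/τ₂) = 0.25471.
C₂ = 3.66·[1 − (28.722·0.35556 − 21.716·0.25471)/(7.0053)] = 3.66·0.33181 = 1.2144 g/L.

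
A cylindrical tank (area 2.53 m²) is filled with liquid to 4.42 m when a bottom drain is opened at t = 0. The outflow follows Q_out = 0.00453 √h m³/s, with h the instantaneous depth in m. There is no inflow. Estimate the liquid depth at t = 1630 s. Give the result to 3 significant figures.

With no inflow, A dh/dt = −0.00453 √h.
Separate and integrate: 2(√h − √h₀) = −(0.00453/A) t.
√h = √4.42 − 0.00453·1630/(2·2.53) = 2.1024 − 1.4593 = 0.64311.
h = 0.64311² = 0.41359 m.

0.414 m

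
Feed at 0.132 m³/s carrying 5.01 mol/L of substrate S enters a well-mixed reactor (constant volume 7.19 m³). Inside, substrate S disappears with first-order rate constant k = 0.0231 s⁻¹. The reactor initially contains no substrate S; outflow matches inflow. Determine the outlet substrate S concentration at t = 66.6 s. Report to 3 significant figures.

2.08 mol/L

V dC/dt = Q(C_in − C) − k V C.
This is linear with rate a = Q/V + k = 0.041459 s⁻¹.
C_ss = Q C_in/(Q + kV) = 2.2185 mol/L; C(t) = C_ss + (C₀ − C_ss) e^(−a t).
C(66.6) = 2.2185 + (-2.2185)·e^(−0.041459·66.6) = 2.2185 + (-2.2185)·0.063219 = 2.0783 mol/L.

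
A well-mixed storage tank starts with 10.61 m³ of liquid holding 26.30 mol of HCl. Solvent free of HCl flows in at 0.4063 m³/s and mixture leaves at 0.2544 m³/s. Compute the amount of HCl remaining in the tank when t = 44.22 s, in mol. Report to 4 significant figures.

11.57 mol

Let m(t) be the amount of HCl. Volume: V(t) = V₀ + (Q_in − Q_out) t = 10.61 + 0.151900 t; V(44.22) = 17.3270 m³.
No HCl enters, so dm/dt = −Q_out · (m/V).
dm/m = −Q_out dt/(V₀ + 0.151900 t); integrating gives ln(m/m₀) = −(Q_out/(Q_in−Q_out)) ln(V/V₀).
m = m₀ (V₀/V)^(Q_out/(Q_in−Q_out)) = 26.30 × (10.61/17.3270)^(1.67479) = 11.5668 mol.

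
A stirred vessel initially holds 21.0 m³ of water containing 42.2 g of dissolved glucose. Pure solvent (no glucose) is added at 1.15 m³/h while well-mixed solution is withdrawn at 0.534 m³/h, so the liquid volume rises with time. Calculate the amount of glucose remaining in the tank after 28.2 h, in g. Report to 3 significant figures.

25.0 g

Total volume: dV/dt = Q_in − Q_out = 0.61600 m³/h, so V(t) = 21.0 + 0.61600 t and V(28.2) = 38.371 m³.
No glucose enters, so dm/dt = −Q_out · (m/V).
dm/m = −Q_out dt/(V₀ + 0.61600 t); integrating gives ln(m/m₀) = −(Q_out/(Q_in−Q_out)) ln(V/V₀).
m = m₀ (V₀/V)^(Q_out/(Q_in−Q_out)) = 42.2 × (21.0/38.371)^(0.86688) = 25.025 g.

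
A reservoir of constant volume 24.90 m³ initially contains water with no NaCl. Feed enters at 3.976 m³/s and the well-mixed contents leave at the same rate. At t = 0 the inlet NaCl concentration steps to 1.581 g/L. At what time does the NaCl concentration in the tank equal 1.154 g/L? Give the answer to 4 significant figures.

Unsteady species balance (constant V, well mixed): V dC/dt = Q(C_in − C), so τ = V/Q = 6.26258 s.
C(t) = C_in + (C₀ − C_in) e^(−t/τ). Set C = 1.154 and solve for t:
e^(−t/τ) = (C − C_in)/(C₀ − C_in) = (1.154 − 1.581)/(0 − 1.581) = 0.270082
t = −τ ln(…) = 6.26258 × 1.30903 = 8.19789 s.

8.198 s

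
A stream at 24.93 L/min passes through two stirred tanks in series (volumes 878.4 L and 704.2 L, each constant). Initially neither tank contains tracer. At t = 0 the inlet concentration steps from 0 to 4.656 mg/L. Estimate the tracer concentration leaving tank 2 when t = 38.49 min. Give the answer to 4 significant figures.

Each tank obeys Vᵢ dCᵢ/dt = Q(Cᵢ₋₁ − Cᵢ), so τᵢ = Vᵢ/Q.
τ₁ = 878.4/24.93 = 35.2347 min; τ₂ = 704.2/24.93 = 28.2471 min.
Tank 1: C₁ = C_in(1 − e^(−t/τ₁)). Tank 2 (τ₁ ≠ τ₂): C₂ = C_in[1 − (τ₁ e^(−t/τ₁) − τ₂ e^(−t/τ₂))/(τ₁ − τ₂)].
At t = 38.49: e^(−t/τ₁) = 0.335414, e^(−t/τ₂) = 0.255990.
C₂ = 4.656·[1 − (35.2347·0.335414 − 28.2471·0.255990)/(6.98757)] = 4.656·0.343516 = 1.59941 mg/L.

1.599 mg/L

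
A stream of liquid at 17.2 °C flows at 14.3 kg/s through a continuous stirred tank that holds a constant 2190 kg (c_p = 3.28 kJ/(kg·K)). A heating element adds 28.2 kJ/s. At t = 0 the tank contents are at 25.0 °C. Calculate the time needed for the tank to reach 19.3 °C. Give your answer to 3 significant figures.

240 s

M c_p dT/dt = ṁ c_p (T_in − T) + Q̇.
τ = M/ṁ = 153.15 s; T_ss = T_in + Q̇/(ṁ c_p) = 17.801 °C.
T(t) = T_ss + (T₀ − T_ss) e^(−t/τ). Set T = 19.3:
e^(−t/τ) = (19.3 − 17.801)/(25.0 − 17.801) = 0.20820
t = −153.15 · ln(0.20820) = 240.33 s.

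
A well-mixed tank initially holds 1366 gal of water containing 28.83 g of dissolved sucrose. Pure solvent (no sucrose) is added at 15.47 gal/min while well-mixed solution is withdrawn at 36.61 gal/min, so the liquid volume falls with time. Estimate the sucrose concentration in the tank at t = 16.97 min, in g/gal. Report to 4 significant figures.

0.01689 g/gal

Total volume: dV/dt = Q_in − Q_out = -21.1400 gal/min, so V(t) = 1366 − 21.1400 t and V(16.97) = 1007.25 gal.
Solute balance: dm/dt = 0 − Q_out C = −Q_out m/V(t).
dm/m = −Q_out dt/(V₀ − 21.1400 t); integrating gives ln(m/m₀) = −(Q_out/(Q_in−Q_out)) ln(V/V₀).
m = m₀ (V₀/V)^(Q_out/(Q_in−Q_out)) = 28.83 × (1366/1007.25)^(-1.73179) = 17.0102 g.
C = m/V = 17.0102/1007.25 = 0.0168877 g/gal.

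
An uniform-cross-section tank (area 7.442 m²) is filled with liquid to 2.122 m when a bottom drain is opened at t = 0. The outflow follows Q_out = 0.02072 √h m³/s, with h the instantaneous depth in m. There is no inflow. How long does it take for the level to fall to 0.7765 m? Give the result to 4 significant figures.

413.4 s

With no inflow, A dh/dt = −0.02072 √h.
∫ h^(−1/2) dh = −(0.02072/A) ∫ dt, giving 2√h = 2√h₀ − (0.02072/A) t.
t = 2A(√h₀ − √h)/0.02072 = 2·7.442·(√2.122 − √0.7765)/0.02072
  = 14.8840 × (1.45671 − 0.881192) / 0.02072 = 413.416 s.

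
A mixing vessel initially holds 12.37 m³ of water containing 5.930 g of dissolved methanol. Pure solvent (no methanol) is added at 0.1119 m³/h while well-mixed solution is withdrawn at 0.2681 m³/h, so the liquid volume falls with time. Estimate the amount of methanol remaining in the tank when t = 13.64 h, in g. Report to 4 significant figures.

4.287 g

Total volume: dV/dt = Q_in − Q_out = -0.156200 m³/h, so V(t) = 12.37 − 0.156200 t and V(13.64) = 10.2394 m³.
Species balance (pure solvent in): dm/dt = −Q_out · m/V(t).
dm/m = −Q_out dt/(V₀ − 0.156200 t); integrating gives ln(m/m₀) = −(Q_out/(Q_in−Q_out)) ln(V/V₀).
m = m₀ (V₀/V)^(Q_out/(Q_in−Q_out)) = 5.930 × (12.37/10.2394)^(-1.71639) = 4.28696 g.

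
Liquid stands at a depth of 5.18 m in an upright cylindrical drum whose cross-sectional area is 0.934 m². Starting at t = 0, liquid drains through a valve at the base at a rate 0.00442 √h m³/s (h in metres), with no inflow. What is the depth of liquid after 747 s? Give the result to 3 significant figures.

0.259 m

With no inflow, A dh/dt = −0.00442 √h.
This is separable: 2 d(√h)/dt = −0.00442/A, so √h = √h₀ − (0.00442/(2A)) t.
√h = √5.18 − 0.00442·747/(2·0.934) = 2.2760 − 1.7675 = 0.50843.
h = 0.50843² = 0.25851 m.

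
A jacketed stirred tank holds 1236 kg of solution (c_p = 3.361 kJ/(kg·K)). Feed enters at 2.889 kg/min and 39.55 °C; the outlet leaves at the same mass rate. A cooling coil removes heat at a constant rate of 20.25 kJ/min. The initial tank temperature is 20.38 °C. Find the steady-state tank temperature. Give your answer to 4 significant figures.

M c_p dT/dt = ṁ c_p (T_in − T) − Q̇.
At steady state dT/dt = 0 ⇒ T_ss = T_in − Q̇/(ṁ c_p) = 39.55 − 20.25/(2.889·3.361) = 37.4645 °C.

37.46 °C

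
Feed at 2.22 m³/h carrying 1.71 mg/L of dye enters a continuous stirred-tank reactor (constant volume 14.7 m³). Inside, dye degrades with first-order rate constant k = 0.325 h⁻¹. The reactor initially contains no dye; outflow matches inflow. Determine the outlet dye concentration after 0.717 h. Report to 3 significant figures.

Species balance: V dC/dt = Q C_in − Q C − k V C.
dC/dt = (Q/V) C_in − (Q/V + k) C; effective rate a = Q/V + k = 0.15102 + 0.325 = 0.47602 h⁻¹.
C_ss = Q C_in/(Q + kV) = 0.54251 mg/L; C(t) = C_ss + (C₀ − C_ss) e^(−a t).
C(0.717) = 0.54251 + (-0.54251)·e^(−0.47602·0.717) = 0.54251 + (-0.54251)·0.71084 = 0.15687 mg/L.

0.157 mg/L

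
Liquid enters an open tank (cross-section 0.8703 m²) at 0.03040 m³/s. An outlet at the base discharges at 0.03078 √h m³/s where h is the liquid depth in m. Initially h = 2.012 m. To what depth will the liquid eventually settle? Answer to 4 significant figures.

0.9755 m

A dh/dt = Q_in − 0.03078 √h. Steady state requires inflow = outflow:
Q_in = 0.03078 √h_ss ⇒ √h_ss = 0.03040/0.03078 = 0.987654.
h_ss = 0.987654² = 0.975461 m. (Since h₀ = 2.012 m > h_ss, the level will fall toward this value.)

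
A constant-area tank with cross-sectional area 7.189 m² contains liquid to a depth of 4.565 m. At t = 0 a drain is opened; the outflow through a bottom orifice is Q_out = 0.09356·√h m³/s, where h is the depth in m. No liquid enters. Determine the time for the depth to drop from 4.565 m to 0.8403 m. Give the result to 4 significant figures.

A dh/dt = −Q_out = −0.09356 √h.
Separate and integrate: 2(√h − √h₀) = −(0.09356/A) t.
t = 2A(√h₀ − √h)/0.09356 = 2·7.189·(√4.565 − √0.8403)/0.09356
  = 14.3780 × (2.13659 − 0.916679) / 0.09356 = 187.471 s.

187.5 s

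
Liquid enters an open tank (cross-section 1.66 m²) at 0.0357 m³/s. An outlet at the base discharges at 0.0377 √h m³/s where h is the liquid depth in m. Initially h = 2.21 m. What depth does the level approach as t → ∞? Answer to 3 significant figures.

Mass balance (ρ constant): A dh/dt = Q_in − 0.0377 √h. At steady state dh/dt = 0:
Q_in = 0.0377 √h_ss ⇒ √h_ss = 0.0357/0.0377 = 0.94695.
h_ss = 0.94695² = 0.89671 m. (Since h₀ = 2.21 m > h_ss, the level will fall toward this value.)

0.897 m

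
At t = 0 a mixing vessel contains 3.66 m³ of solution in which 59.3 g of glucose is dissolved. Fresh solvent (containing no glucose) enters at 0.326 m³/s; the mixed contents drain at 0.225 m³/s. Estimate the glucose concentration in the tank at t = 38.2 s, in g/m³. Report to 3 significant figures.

Total volume: dV/dt = Q_in − Q_out = 0.10100 m³/s, so V(t) = 3.66 + 0.10100 t and V(38.2) = 7.5182 m³.
No glucose enters, so dm/dt = −Q_out · (m/V).
Separate: dm/m = −Q_out dt/V(t) ⇒ ln(m/m₀) = −(Q_out/(Q_in−Q_out)) ln(V/V₀).
m = m₀ (V₀/V)^(Q_out/(Q_in−Q_out)) = 59.3 × (3.66/7.5182)^(2.2277) = 11.929 g.
C = m/V = 11.929/7.5182 = 1.5867 g/m³.

1.59 g/m³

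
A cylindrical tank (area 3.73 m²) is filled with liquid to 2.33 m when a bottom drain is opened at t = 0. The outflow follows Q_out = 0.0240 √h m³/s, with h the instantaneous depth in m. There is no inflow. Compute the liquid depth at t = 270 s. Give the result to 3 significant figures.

0.433 m

With no inflow, A dh/dt = −0.0240 √h.
∫ h^(−1/2) dh = −(0.0240/A) ∫ dt, giving 2√h = 2√h₀ − (0.0240/A) t.
√h = √2.33 − 0.0240·270/(2·3.73) = 1.5264 − 0.86863 = 0.65780.
h = 0.65780² = 0.43270 m.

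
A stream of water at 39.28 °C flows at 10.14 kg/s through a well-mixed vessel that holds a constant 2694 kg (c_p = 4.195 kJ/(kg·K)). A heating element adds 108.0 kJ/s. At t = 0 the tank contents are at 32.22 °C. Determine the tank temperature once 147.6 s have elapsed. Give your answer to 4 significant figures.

M c_p dT/dt = ṁ c_p (T_in − T) + Q̇.
τ = M/ṁ = 265.680 s; T_ss = T_in + Q̇/(ṁ c_p) = 39.28 + 108.0/(10.14·4.195) = 41.8189 °C.
Integrating: T(t) = T_ss + (T₀ − T_ss) e^(−t/τ).
T(147.6) = 41.8189 + (-9.59895)·e^(−147.6/265.680) = 41.8189 + (-9.59895)·0.573754 = 36.3115 °C.

36.31 °C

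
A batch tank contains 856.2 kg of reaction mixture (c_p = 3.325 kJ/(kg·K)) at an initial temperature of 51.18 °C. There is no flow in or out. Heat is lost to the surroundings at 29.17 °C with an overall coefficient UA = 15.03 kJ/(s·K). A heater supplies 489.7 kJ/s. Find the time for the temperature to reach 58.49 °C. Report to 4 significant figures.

222.7 s

M c_p dT/dt = −UA(T − T_amb) + Q̇.
τ = M c_p/UA = 189.412 s; T_ss = T_amb + Q̇/UA = 29.17 + 489.7/15.03 = 61.7515 °C.
T(t) = T_ss + (T₀ − T_ss)e^(−t/τ); set T = 58.49:
t = −τ ln[(T − T_ss)/(T₀ − T_ss)] = −189.412 · ln(0.308518) = 222.744 s.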